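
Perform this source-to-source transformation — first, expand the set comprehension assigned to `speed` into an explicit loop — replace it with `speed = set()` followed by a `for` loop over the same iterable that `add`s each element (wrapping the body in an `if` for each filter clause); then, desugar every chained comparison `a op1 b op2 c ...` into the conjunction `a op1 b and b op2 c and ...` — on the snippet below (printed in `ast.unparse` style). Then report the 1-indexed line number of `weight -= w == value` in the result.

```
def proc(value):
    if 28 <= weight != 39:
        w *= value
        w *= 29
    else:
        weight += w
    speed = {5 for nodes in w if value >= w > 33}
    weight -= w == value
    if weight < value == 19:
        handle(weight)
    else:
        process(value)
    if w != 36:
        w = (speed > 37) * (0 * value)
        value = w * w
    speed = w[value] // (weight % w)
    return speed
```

11

Transformed code:
def proc(value):
    if 28 <= weight and weight != 39:
        w *= value
        w *= 29
    else:
        weight += w
    speed = set()
    for nodes in w:
        if value >= w and w > 33:
            speed.add(5)
    weight -= w == value
    if weight < value and value == 19:
        handle(weight)
    else:
        process(value)
    if w != 36:
        w = (speed > 37) * (0 * value)
        value = w * w
    speed = w[value] // (weight % w)
    return speed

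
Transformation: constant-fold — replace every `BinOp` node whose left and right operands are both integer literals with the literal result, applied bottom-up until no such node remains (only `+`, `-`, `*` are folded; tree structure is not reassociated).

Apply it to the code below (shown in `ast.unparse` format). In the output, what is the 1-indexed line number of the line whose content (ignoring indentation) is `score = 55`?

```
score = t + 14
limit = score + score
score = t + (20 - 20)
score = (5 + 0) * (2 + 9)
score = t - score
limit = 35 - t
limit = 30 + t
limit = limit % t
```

4

Transformed code:
score = t + 14
limit = score + score
score = t + 0
score = 55
score = t - score
limit = 35 - t
limit = 30 + t
limit = limit % t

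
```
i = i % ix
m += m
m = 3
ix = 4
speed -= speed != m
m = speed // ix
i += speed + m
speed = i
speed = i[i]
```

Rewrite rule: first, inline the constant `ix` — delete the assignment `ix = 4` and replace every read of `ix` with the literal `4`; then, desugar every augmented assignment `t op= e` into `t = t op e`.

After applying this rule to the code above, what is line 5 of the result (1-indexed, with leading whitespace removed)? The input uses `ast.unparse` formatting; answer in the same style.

m = speed // 4

Transformed code:
i = i % 4
m = m + m
m = 3
speed = speed - (speed != m)
m = speed // 4
i = i + (speed + m)
speed = i
speed = i[i]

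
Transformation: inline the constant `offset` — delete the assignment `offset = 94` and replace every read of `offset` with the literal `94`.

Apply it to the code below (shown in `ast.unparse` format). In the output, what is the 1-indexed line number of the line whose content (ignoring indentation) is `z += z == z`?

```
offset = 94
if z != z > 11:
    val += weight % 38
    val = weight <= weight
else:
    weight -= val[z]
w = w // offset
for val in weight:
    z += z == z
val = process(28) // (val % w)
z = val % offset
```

Transformed code:
if z != z > 11:
    val += weight % 38
    val = weight <= weight
else:
    weight -= val[z]
w = w // 94
for val in weight:
    z += z == z
val = process(28) // (val % w)
z = val % 94

8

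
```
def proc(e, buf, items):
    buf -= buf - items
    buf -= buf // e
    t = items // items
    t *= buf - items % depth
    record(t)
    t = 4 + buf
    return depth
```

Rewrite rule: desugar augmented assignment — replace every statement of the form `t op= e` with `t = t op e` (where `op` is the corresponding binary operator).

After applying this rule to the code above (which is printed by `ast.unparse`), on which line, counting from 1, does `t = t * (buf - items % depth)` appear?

5

Transformed code:
def proc(e, buf, items):
    buf = buf - (buf - items)
    buf = buf - buf // e
    t = items // items
    t = t * (buf - items % depth)
    record(t)
    t = 4 + buf
    return depth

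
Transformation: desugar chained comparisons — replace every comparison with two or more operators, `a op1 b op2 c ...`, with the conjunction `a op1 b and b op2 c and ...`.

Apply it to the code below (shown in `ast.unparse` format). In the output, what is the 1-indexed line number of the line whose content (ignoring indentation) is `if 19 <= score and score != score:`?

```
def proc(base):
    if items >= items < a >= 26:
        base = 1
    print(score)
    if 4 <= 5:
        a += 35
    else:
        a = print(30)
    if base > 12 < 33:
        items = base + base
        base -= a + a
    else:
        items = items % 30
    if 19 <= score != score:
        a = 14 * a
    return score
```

Transformed code:
def proc(base):
    if items >= items and items < a and (a >= 26):
        base = 1
    print(score)
    if 4 <= 5:
        a += 35
    else:
        a = print(30)
    if base > 12 and 12 < 33:
        items = base + base
        base -= a + a
    else:
        items = items % 30
    if 19 <= score and score != score:
        a = 14 * a
    return score

14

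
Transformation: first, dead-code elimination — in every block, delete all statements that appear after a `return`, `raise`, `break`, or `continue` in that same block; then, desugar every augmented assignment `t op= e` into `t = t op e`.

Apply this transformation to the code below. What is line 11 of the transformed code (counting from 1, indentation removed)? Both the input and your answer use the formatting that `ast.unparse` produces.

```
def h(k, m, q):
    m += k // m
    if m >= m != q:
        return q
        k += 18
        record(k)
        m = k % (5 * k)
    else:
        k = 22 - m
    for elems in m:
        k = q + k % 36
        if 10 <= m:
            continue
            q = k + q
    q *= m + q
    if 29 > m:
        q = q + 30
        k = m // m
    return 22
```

q = q * (m + q)

Transformed code:
def h(k, m, q):
    m = m + k // m
    if m >= m != q:
        return q
    else:
        k = 22 - m
    for elems in m:
        k = q + k % 36
        if 10 <= m:
            continue
    q = q * (m + q)
    if 29 > m:
        q = q + 30
        k = m // m
    return 22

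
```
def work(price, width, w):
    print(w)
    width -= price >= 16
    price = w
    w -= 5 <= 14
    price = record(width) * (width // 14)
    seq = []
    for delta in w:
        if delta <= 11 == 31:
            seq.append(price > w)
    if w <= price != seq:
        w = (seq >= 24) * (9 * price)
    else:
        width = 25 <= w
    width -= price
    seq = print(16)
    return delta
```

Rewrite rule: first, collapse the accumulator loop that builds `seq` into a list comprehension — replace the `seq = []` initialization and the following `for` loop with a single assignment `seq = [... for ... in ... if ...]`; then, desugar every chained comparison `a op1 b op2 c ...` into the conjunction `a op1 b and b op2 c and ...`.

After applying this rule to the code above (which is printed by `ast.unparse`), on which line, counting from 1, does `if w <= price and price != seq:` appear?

Transformed code:
def work(price, width, w):
    print(w)
    width -= price >= 16
    price = w
    w -= 5 <= 14
    price = record(width) * (width // 14)
    seq = [price > w for delta in w if delta <= 11 and 11 == 31]
    if w <= price and price != seq:
        w = (seq >= 24) * (9 * price)
    else:
        width = 25 <= w
    width -= price
    seq = print(16)
    return delta

8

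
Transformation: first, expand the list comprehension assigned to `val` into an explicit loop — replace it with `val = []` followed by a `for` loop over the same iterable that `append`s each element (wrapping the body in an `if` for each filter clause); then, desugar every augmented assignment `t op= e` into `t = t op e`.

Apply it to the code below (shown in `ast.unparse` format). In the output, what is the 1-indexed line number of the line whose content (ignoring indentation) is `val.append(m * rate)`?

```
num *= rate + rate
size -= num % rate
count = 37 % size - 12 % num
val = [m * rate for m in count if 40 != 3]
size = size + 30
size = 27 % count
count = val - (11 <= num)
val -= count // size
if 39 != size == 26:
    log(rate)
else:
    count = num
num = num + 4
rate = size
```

7

Transformed code:
num = num * (rate + rate)
size = size - num % rate
count = 37 % size - 12 % num
val = []
for m in count:
    if 40 != 3:
        val.append(m * rate)
size = size + 30
size = 27 % count
count = val - (11 <= num)
val = val - count // size
if 39 != size == 26:
    log(rate)
else:
    count = num
num = num + 4
rate = size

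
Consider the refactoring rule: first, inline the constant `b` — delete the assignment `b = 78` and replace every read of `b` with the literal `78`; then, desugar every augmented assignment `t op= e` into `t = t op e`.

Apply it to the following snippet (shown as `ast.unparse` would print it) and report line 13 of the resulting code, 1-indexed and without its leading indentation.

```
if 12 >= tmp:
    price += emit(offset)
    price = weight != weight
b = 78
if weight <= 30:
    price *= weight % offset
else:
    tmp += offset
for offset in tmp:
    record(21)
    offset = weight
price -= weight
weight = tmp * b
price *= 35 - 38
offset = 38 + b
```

Transformed code:
if 12 >= tmp:
    price = price + emit(offset)
    price = weight != weight
if weight <= 30:
    price = price * (weight % offset)
else:
    tmp = tmp + offset
for offset in tmp:
    record(21)
    offset = weight
price = price - weight
weight = tmp * 78
price = price * (35 - 38)
offset = 38 + 78

price = price * (35 - 38)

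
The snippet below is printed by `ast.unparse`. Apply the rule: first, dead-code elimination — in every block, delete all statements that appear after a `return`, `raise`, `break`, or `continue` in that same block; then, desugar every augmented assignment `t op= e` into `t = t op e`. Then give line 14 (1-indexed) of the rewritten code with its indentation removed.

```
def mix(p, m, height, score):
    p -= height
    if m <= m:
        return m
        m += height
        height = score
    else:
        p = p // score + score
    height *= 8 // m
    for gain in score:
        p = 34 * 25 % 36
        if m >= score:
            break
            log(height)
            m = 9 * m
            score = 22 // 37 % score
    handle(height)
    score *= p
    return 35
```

Transformed code:
def mix(p, m, height, score):
    p = p - height
    if m <= m:
        return m
    else:
        p = p // score + score
    height = height * (8 // m)
    for gain in score:
        p = 34 * 25 % 36
        if m >= score:
            break
    handle(height)
    score = score * p
    return 35

return 35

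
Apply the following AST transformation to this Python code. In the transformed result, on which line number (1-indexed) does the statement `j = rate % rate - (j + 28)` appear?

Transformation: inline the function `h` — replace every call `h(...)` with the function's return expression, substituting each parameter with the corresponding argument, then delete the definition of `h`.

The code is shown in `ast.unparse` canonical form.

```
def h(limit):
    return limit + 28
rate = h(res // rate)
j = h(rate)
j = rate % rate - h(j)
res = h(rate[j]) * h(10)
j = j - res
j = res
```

Transformed code:
rate = res // rate + 28
j = rate + 28
j = rate % rate - (j + 28)
res = (rate[j] + 28) * (10 + 28)
j = j - res
j = res

3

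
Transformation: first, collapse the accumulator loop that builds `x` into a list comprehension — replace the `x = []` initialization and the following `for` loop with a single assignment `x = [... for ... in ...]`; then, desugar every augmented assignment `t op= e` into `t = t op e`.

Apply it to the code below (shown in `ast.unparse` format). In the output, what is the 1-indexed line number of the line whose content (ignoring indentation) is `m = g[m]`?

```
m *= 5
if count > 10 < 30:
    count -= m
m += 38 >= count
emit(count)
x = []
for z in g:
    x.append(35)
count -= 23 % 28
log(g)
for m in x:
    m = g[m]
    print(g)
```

10

Transformed code:
m = m * 5
if count > 10 < 30:
    count = count - m
m = m + (38 >= count)
emit(count)
x = [35 for z in g]
count = count - 23 % 28
log(g)
for m in x:
    m = g[m]
    print(g)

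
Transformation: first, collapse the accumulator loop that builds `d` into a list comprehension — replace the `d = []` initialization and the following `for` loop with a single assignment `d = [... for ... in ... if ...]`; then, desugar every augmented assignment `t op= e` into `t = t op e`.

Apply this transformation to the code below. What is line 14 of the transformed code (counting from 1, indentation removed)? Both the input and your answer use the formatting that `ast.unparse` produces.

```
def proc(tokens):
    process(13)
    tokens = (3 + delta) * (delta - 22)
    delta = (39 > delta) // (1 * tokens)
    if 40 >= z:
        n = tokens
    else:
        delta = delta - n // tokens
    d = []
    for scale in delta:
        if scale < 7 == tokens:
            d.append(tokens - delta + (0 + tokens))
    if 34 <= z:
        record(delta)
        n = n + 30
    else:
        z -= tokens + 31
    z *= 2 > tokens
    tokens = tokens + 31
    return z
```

Transformed code:
def proc(tokens):
    process(13)
    tokens = (3 + delta) * (delta - 22)
    delta = (39 > delta) // (1 * tokens)
    if 40 >= z:
        n = tokens
    else:
        delta = delta - n // tokens
    d = [tokens - delta + (0 + tokens) for scale in delta if scale < 7 == tokens]
    if 34 <= z:
        record(delta)
        n = n + 30
    else:
        z = z - (tokens + 31)
    z = z * (2 > tokens)
    tokens = tokens + 31
    return z

z = z - (tokens + 31)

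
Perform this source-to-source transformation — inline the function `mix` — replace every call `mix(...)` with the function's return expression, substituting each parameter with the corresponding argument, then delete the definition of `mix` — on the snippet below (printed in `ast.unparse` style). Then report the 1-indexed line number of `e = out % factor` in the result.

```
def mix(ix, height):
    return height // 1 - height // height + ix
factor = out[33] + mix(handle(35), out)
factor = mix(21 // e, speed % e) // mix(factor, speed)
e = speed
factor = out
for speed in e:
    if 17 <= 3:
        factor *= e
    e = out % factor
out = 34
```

Transformed code:
factor = out[33] + (out // 1 - out // out + handle(35))
factor = (speed % e // 1 - speed % e // (speed % e) + 21 // e) // (speed // 1 - speed // speed + factor)
e = speed
factor = out
for speed in e:
    if 17 <= 3:
        factor *= e
    e = out % factor
out = 34

8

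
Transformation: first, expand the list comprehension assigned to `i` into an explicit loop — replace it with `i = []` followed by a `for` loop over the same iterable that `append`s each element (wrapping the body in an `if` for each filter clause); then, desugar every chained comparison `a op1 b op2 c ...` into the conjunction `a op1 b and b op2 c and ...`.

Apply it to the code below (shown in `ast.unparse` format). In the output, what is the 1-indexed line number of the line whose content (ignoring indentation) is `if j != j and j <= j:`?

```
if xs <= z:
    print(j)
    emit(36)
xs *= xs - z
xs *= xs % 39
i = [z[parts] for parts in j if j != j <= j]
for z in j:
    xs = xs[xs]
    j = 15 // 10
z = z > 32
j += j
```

8

Transformed code:
if xs <= z:
    print(j)
    emit(36)
xs *= xs - z
xs *= xs % 39
i = []
for parts in j:
    if j != j and j <= j:
        i.append(z[parts])
for z in j:
    xs = xs[xs]
    j = 15 // 10
z = z > 32
j += j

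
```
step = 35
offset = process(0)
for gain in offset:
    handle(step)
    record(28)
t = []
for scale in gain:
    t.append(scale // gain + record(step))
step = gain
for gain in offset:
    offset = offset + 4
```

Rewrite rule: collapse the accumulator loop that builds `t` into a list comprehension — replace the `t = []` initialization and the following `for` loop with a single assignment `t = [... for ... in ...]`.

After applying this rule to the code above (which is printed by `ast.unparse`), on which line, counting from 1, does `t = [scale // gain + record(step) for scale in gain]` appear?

6

Transformed code:
step = 35
offset = process(0)
for gain in offset:
    handle(step)
    record(28)
t = [scale // gain + record(step) for scale in gain]
step = gain
for gain in offset:
    offset = offset + 4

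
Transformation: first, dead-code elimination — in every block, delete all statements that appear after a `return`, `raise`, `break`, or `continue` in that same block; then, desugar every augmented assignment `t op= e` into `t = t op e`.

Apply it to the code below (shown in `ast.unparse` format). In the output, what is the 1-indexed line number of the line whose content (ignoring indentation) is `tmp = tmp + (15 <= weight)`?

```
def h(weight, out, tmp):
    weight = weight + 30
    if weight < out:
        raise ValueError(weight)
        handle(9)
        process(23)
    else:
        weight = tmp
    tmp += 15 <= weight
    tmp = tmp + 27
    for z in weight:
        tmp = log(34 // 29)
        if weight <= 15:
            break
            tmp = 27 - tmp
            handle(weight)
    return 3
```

Transformed code:
def h(weight, out, tmp):
    weight = weight + 30
    if weight < out:
        raise ValueError(weight)
    else:
        weight = tmp
    tmp = tmp + (15 <= weight)
    tmp = tmp + 27
    for z in weight:
        tmp = log(34 // 29)
        if weight <= 15:
            break
    return 3

7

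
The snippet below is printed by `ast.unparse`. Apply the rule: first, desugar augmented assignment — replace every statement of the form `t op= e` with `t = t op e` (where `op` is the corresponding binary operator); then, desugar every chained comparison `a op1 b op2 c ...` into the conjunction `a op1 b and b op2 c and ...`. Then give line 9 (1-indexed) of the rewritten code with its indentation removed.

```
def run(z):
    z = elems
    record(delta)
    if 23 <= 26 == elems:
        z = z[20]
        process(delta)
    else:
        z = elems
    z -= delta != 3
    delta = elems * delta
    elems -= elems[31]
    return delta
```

z = z - (delta != 3)

Transformed code:
def run(z):
    z = elems
    record(delta)
    if 23 <= 26 and 26 == elems:
        z = z[20]
        process(delta)
    else:
        z = elems
    z = z - (delta != 3)
    delta = elems * delta
    elems = elems - elems[31]
    return delta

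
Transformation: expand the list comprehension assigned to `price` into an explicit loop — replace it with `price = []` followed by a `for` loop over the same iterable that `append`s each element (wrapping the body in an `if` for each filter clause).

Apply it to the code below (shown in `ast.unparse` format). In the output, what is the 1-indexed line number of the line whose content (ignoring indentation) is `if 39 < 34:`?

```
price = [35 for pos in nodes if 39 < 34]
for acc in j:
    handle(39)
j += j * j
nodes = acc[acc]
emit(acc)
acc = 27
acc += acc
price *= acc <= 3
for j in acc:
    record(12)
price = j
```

3

Transformed code:
price = []
for pos in nodes:
    if 39 < 34:
        price.append(35)
for acc in j:
    handle(39)
j += j * j
nodes = acc[acc]
emit(acc)
acc = 27
acc += acc
price *= acc <= 3
for j in acc:
    record(12)
price = j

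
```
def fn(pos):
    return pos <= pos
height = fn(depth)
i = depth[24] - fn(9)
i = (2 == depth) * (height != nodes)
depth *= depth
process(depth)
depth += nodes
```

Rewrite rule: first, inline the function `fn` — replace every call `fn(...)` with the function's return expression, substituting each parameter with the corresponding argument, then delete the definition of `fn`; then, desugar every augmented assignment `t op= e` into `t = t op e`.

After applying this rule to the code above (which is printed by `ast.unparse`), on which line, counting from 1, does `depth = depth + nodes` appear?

Transformed code:
height = depth <= depth
i = depth[24] - (9 <= 9)
i = (2 == depth) * (height != nodes)
depth = depth * depth
process(depth)
depth = depth + nodes

6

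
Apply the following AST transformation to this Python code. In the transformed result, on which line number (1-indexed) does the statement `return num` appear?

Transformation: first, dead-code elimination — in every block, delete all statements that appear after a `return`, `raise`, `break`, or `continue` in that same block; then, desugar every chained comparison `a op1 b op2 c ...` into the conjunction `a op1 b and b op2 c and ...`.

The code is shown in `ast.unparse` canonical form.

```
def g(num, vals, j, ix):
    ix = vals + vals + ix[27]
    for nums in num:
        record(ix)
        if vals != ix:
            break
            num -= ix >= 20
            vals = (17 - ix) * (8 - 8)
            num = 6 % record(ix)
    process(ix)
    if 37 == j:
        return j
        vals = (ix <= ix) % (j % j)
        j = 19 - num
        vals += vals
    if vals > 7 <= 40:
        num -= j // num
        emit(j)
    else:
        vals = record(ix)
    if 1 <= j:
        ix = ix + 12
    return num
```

Transformed code:
def g(num, vals, j, ix):
    ix = vals + vals + ix[27]
    for nums in num:
        record(ix)
        if vals != ix:
            break
    process(ix)
    if 37 == j:
        return j
    if vals > 7 and 7 <= 40:
        num -= j // num
        emit(j)
    else:
        vals = record(ix)
    if 1 <= j:
        ix = ix + 12
    return num

17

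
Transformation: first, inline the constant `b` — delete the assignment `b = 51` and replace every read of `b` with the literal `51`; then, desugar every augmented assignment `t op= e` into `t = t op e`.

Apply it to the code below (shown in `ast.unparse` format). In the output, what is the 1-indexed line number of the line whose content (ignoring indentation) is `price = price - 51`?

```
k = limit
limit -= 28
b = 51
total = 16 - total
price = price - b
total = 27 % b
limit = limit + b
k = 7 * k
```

Transformed code:
k = limit
limit = limit - 28
total = 16 - total
price = price - 51
total = 27 % 51
limit = limit + 51
k = 7 * k

4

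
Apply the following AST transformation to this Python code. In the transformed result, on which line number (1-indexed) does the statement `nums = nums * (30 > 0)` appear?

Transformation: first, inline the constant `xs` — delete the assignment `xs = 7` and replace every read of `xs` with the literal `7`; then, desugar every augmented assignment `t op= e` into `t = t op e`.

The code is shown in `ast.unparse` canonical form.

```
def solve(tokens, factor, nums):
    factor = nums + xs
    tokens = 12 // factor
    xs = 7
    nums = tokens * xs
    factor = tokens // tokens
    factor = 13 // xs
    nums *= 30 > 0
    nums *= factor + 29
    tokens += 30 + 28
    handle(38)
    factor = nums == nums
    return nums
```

Transformed code:
def solve(tokens, factor, nums):
    factor = nums + 7
    tokens = 12 // factor
    nums = tokens * 7
    factor = tokens // tokens
    factor = 13 // 7
    nums = nums * (30 > 0)
    nums = nums * (factor + 29)
    tokens = tokens + (30 + 28)
    handle(38)
    factor = nums == nums
    return nums

7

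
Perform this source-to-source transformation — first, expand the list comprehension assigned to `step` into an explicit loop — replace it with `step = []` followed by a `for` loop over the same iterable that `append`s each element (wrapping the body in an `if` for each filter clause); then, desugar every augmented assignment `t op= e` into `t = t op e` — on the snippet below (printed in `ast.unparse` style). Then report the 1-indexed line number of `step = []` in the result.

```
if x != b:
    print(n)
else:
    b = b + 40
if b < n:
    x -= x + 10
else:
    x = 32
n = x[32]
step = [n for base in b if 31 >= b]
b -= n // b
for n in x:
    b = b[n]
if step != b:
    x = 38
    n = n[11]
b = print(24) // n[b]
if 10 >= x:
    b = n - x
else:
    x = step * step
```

Transformed code:
if x != b:
    print(n)
else:
    b = b + 40
if b < n:
    x = x - (x + 10)
else:
    x = 32
n = x[32]
step = []
for base in b:
    if 31 >= b:
        step.append(n)
b = b - n // b
for n in x:
    b = b[n]
if step != b:
    x = 38
    n = n[11]
b = print(24) // n[b]
if 10 >= x:
    b = n - x
else:
    x = step * step

10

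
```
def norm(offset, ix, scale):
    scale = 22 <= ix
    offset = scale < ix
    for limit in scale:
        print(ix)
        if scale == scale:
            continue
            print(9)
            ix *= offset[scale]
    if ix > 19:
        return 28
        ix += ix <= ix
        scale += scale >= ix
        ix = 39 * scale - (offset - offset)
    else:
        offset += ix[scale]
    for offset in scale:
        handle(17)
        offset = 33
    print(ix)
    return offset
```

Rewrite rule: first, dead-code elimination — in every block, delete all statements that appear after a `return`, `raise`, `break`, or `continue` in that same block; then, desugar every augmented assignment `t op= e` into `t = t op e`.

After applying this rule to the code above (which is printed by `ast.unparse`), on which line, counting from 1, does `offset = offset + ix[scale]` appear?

11

Transformed code:
def norm(offset, ix, scale):
    scale = 22 <= ix
    offset = scale < ix
    for limit in scale:
        print(ix)
        if scale == scale:
            continue
    if ix > 19:
        return 28
    else:
        offset = offset + ix[scale]
    for offset in scale:
        handle(17)
        offset = 33
    print(ix)
    return offset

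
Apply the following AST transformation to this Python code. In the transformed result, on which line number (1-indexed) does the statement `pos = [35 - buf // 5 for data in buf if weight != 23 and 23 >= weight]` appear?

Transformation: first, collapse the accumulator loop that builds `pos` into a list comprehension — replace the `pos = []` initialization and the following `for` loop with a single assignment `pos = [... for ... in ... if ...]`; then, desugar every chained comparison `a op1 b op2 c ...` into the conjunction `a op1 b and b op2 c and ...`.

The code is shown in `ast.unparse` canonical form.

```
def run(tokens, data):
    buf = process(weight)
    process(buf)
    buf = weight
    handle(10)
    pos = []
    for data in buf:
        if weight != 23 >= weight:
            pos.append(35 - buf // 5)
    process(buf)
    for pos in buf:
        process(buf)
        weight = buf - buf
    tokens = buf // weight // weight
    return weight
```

Transformed code:
def run(tokens, data):
    buf = process(weight)
    process(buf)
    buf = weight
    handle(10)
    pos = [35 - buf // 5 for data in buf if weight != 23 and 23 >= weight]
    process(buf)
    for pos in buf:
        process(buf)
        weight = buf - buf
    tokens = buf // weight // weight
    return weight

6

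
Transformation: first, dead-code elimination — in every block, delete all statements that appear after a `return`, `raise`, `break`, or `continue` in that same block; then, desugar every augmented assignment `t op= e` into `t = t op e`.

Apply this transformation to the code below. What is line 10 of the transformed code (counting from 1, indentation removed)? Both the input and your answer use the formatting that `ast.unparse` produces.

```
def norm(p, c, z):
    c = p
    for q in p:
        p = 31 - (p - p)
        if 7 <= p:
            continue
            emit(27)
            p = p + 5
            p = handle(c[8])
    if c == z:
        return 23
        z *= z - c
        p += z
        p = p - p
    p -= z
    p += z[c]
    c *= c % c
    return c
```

p = p + z[c]

Transformed code:
def norm(p, c, z):
    c = p
    for q in p:
        p = 31 - (p - p)
        if 7 <= p:
            continue
    if c == z:
        return 23
    p = p - z
    p = p + z[c]
    c = c * (c % c)
    return c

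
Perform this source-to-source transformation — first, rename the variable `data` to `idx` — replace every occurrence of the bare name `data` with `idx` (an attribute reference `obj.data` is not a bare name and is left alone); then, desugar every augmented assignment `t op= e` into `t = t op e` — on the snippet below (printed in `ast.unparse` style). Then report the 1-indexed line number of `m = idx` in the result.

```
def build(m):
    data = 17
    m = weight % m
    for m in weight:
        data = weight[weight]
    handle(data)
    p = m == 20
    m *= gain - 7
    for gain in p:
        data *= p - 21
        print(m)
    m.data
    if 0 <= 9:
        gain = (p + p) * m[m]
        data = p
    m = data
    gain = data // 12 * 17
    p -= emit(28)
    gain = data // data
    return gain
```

Transformed code:
def build(m):
    idx = 17
    m = weight % m
    for m in weight:
        idx = weight[weight]
    handle(idx)
    p = m == 20
    m = m * (gain - 7)
    for gain in p:
        idx = idx * (p - 21)
        print(m)
    m.data
    if 0 <= 9:
        gain = (p + p) * m[m]
        idx = p
    m = idx
    gain = idx // 12 * 17
    p = p - emit(28)
    gain = idx // idx
    return gain

16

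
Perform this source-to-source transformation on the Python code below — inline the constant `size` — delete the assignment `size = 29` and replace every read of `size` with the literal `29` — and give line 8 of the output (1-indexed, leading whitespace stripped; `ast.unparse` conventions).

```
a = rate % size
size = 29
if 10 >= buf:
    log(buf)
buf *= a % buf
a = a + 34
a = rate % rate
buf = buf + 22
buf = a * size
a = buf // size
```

buf = a * 29

Transformed code:
a = rate % 29
if 10 >= buf:
    log(buf)
buf *= a % buf
a = a + 34
a = rate % rate
buf = buf + 22
buf = a * 29
a = buf // 29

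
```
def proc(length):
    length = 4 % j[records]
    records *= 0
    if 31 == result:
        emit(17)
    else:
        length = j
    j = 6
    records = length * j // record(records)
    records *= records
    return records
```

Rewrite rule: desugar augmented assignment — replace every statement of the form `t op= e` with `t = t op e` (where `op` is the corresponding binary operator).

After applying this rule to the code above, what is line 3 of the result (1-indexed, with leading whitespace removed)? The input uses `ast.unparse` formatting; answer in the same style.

Transformed code:
def proc(length):
    length = 4 % j[records]
    records = records * 0
    if 31 == result:
        emit(17)
    else:
        length = j
    j = 6
    records = length * j // record(records)
    records = records * records
    return records

records = records * 0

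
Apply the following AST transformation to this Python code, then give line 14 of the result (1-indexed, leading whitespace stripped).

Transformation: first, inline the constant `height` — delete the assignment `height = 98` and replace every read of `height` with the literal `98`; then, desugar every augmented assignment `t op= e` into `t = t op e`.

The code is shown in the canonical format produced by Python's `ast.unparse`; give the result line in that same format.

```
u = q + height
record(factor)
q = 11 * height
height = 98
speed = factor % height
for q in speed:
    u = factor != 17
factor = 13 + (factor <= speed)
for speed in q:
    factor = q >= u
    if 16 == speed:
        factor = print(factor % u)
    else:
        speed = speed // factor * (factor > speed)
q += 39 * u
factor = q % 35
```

Transformed code:
u = q + 98
record(factor)
q = 11 * 98
speed = factor % 98
for q in speed:
    u = factor != 17
factor = 13 + (factor <= speed)
for speed in q:
    factor = q >= u
    if 16 == speed:
        factor = print(factor % u)
    else:
        speed = speed // factor * (factor > speed)
q = q + 39 * u
factor = q % 35

q = q + 39 * u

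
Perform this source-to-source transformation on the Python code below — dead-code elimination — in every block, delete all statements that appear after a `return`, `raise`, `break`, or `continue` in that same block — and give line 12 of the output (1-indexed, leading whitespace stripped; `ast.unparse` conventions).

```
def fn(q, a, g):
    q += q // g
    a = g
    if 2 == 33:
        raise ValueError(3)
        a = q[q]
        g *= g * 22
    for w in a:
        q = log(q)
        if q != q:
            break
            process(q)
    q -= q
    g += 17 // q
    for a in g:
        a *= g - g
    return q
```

Transformed code:
def fn(q, a, g):
    q += q // g
    a = g
    if 2 == 33:
        raise ValueError(3)
    for w in a:
        q = log(q)
        if q != q:
            break
    q -= q
    g += 17 // q
    for a in g:
        a *= g - g
    return q

for a in g:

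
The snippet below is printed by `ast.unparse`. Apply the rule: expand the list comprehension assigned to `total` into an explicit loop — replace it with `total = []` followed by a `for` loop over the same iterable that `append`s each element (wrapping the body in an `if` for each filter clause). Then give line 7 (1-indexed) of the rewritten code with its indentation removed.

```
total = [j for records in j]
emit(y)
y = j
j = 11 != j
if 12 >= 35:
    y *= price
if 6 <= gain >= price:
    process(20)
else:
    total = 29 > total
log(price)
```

if 12 >= 35:

Transformed code:
total = []
for records in j:
    total.append(j)
emit(y)
y = j
j = 11 != j
if 12 >= 35:
    y *= price
if 6 <= gain >= price:
    process(20)
else:
    total = 29 > total
log(price)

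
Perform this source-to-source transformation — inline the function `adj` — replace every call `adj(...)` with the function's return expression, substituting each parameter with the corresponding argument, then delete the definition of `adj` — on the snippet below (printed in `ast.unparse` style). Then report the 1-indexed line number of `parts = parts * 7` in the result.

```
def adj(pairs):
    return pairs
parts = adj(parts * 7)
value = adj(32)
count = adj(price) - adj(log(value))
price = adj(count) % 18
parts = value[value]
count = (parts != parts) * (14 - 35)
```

Transformed code:
parts = parts * 7
value = 32
count = price - log(value)
price = count % 18
parts = value[value]
count = (parts != parts) * (14 - 35)

1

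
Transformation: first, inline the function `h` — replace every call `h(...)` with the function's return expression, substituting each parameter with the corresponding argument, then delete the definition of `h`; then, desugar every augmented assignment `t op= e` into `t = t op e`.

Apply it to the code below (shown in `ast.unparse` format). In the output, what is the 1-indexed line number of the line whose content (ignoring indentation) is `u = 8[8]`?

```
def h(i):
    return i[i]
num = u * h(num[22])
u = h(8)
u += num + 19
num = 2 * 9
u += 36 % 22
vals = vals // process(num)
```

2

Transformed code:
num = u * num[22][num[22]]
u = 8[8]
u = u + (num + 19)
num = 2 * 9
u = u + 36 % 22
vals = vals // process(num)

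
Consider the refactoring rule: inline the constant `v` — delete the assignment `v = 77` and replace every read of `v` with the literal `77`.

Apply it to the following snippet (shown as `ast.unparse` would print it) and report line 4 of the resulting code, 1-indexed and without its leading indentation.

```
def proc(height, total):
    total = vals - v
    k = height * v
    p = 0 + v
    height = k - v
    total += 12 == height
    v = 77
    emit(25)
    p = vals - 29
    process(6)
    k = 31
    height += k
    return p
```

p = 0 + 77

Transformed code:
def proc(height, total):
    total = vals - 77
    k = height * 77
    p = 0 + 77
    height = k - 77
    total += 12 == height
    emit(25)
    p = vals - 29
    process(6)
    k = 31
    height += k
    return p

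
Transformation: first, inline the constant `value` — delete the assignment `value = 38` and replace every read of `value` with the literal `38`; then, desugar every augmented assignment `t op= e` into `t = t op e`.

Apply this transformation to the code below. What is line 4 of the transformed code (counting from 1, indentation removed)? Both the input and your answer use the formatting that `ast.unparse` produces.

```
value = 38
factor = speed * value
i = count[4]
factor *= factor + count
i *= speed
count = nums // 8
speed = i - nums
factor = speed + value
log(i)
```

i = i * speed

Transformed code:
factor = speed * 38
i = count[4]
factor = factor * (factor + count)
i = i * speed
count = nums // 8
speed = i - nums
factor = speed + 38
log(i)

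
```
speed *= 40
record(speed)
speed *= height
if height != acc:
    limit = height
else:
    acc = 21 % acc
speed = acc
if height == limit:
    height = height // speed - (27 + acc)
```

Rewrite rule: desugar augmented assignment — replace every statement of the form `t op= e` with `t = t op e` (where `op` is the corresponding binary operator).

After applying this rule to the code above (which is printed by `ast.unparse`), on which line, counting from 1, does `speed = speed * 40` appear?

Transformed code:
speed = speed * 40
record(speed)
speed = speed * height
if height != acc:
    limit = height
else:
    acc = 21 % acc
speed = acc
if height == limit:
    height = height // speed - (27 + acc)

1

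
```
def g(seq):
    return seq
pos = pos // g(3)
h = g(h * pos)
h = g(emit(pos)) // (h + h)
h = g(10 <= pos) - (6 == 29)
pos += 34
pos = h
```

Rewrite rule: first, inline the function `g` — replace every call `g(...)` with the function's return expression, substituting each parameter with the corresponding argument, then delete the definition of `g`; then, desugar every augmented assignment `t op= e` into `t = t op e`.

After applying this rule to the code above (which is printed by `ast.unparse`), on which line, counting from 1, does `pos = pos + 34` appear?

Transformed code:
pos = pos // 3
h = h * pos
h = emit(pos) // (h + h)
h = (10 <= pos) - (6 == 29)
pos = pos + 34
pos = h

5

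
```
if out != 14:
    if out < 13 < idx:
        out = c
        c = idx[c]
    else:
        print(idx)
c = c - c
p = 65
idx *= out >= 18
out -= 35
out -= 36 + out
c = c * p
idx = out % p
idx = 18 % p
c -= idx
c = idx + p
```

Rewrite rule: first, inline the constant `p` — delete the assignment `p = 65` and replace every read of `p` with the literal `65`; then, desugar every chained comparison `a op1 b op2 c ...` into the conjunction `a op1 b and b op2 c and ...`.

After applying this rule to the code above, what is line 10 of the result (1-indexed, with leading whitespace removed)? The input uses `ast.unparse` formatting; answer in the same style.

Transformed code:
if out != 14:
    if out < 13 and 13 < idx:
        out = c
        c = idx[c]
    else:
        print(idx)
c = c - c
idx *= out >= 18
out -= 35
out -= 36 + out
c = c * 65
idx = out % 65
idx = 18 % 65
c -= idx
c = idx + 65

out -= 36 + out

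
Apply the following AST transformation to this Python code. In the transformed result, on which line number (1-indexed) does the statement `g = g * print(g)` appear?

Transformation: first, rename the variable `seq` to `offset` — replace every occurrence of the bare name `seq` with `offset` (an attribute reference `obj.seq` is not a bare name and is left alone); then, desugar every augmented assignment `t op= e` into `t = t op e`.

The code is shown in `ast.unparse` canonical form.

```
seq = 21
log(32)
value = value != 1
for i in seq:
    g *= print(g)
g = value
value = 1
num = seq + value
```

5

Transformed code:
offset = 21
log(32)
value = value != 1
for i in offset:
    g = g * print(g)
g = value
value = 1
num = offset + value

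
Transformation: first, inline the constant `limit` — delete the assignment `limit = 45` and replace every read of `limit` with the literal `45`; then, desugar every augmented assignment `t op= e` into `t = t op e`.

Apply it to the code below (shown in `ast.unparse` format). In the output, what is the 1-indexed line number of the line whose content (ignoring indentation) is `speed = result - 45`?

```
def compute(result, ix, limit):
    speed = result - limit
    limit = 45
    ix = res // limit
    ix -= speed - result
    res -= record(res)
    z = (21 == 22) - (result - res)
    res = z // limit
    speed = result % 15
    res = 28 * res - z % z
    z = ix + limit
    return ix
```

2

Transformed code:
def compute(result, ix, limit):
    speed = result - 45
    ix = res // 45
    ix = ix - (speed - result)
    res = res - record(res)
    z = (21 == 22) - (result - res)
    res = z // 45
    speed = result % 15
    res = 28 * res - z % z
    z = ix + 45
    return ix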